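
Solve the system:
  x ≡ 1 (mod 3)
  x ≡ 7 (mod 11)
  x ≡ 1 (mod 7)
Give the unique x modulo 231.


Moduli 3, 11, 7 are pairwise coprime; by CRT there is a unique solution modulo M = 3 · 11 · 7 = 231.
Solve pairwise, accumulating the modulus:
  Start with x ≡ 1 (mod 3).
  Combine with x ≡ 7 (mod 11): since gcd(3, 11) = 1, we get a unique residue mod 33.
    Write x = 1 + 3·t and substitute into x ≡ 7 (mod 11): 3·t ≡ 7 − 1 = 6 (mod 11).
    The inverse of 3 mod 11 is 4 (since 3·4 = 12 = 1·11 + 1), so t ≡ 4·6 = 24 ≡ 2 (mod 11).
    Then x = 1 + 3·2 = 7, valid modulo lcm(3, 11) = 33: x ≡ 7 (mod 33).
  Combine with x ≡ 1 (mod 7): since gcd(33, 7) = 1, we get a unique residue mod 231.
    Write x = 7 + 33·t and substitute into x ≡ 1 (mod 7): 33·t ≡ 1 − 7 = -6 (mod 7).
    Reduce coefficients mod 7: 5·t ≡ 1 (mod 7).
    The inverse of 5 mod 7 is 3 (since 5·3 = 15 = 2·7 + 1), so t ≡ 3·1 = 3 ≡ 3 (mod 7).
    Then x = 7 + 33·3 = 106, valid modulo lcm(33, 7) = 231: x ≡ 106 (mod 231).
Verify: 106 mod 3 = 1 ✓, 106 mod 11 = 7 ✓, 106 mod 7 = 1 ✓.

x ≡ 106 (mod 231).


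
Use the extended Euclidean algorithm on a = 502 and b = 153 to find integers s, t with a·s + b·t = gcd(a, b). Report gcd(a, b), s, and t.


Euclidean algorithm on (502, 153) — divide until remainder is 0:
  502 = 3 · 153 + 43
  153 = 3 · 43 + 24
  43 = 1 · 24 + 19
  24 = 1 · 19 + 5
  19 = 3 · 5 + 4
  5 = 1 · 4 + 1
  4 = 4 · 1 + 0
gcd(502, 153) = 1.
Track Bezout coefficients alongside the remainders: start with r₀ = 502 = a·1 + b·0 (s = 1, t = 0) and r₁ = 153 = a·0 + b·1 (s = 0, t = 1); each new remainder r_{k+1} = r_{k-1} − q_k·r_k inherits s_{k+1} = s_{k-1} − q_k·s_k, t_{k+1} = t_{k-1} − q_k·t_k, so r_k = a·s_k + b·t_k at every step:
  q = 3: r = 43, s = 1 − 3·0 = 1, t = 0 − 3·1 = -3  (check: 502·1 + 153·(-3) = 43)
  q = 3: r = 24, s = 0 − 3·1 = -3, t = 1 − 3·(-3) = 10  (check: 502·(-3) + 153·10 = 24)
  q = 1: r = 19, s = 1 − 1·(-3) = 4, t = -3 − 1·10 = -13  (check: 502·4 + 153·(-13) = 19)
  q = 1: r = 5, s = -3 − 1·4 = -7, t = 10 − 1·(-13) = 23  (check: 502·(-7) + 153·23 = 5)
  q = 3: r = 4, s = 4 − 3·(-7) = 25, t = -13 − 3·23 = -82  (check: 502·25 + 153·(-82) = 4)
  q = 1: r = 1, s = -7 − 1·25 = -32, t = 23 − 1·(-82) = 105  (check: 502·(-32) + 153·105 = 1)
The row with r = 1 (the gcd) gives the Bezout coefficients s = -32, t = 105.
Result: 502 · (-32) + 153 · (105) = 1.

gcd(502, 153) = 1; s = -32, t = 105 (check: 502·(-32) + 153·105 = 1).


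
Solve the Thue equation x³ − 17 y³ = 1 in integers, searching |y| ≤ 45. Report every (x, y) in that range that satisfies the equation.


The equation is x³ - 17y³ = 1. For fixed y, x³ = 17·y³ + 1, so a solution requires the RHS to be a perfect cube.
Strategy: iterate y from -45 to 45, compute RHS = 17·y³ + 1, and check whether it is a (positive or negative) perfect cube.
Check small values of y:
  y = 0: RHS = 1 = (1)³ ⇒ x = 1 works.
  y = 1: RHS = 18 is not a perfect cube.
  y = -1: RHS = -16 is not a perfect cube.
  y = 2: RHS = 137 is not a perfect cube.
  y = -2: RHS = -135 is not a perfect cube.
  y = 3: RHS = 460 is not a perfect cube.
  y = -3: RHS = -458 is not a perfect cube.
Continuing, at y = 7: RHS = 5832 = (18)³ ⇒ x = 18 works.
Searching the remaining y in |y| ≤ 45 finds no further solutions.
Collected solutions: (1, 0), (18, 7).

Solutions (with |y| ≤ 45): (1, 0), (18, 7).


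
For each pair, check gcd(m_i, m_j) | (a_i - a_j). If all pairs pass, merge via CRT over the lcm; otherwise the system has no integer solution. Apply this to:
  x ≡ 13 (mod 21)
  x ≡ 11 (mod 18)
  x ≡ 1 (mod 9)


Moduli 21, 18, 9 are not pairwise coprime, so CRT works modulo lcm(m_i) when all pairwise compatibility conditions hold.
Pairwise compatibility: gcd(m_i, m_j) must divide a_i - a_j for every pair.
Merge one congruence at a time:
  Start: x ≡ 13 (mod 21).
  Combine with x ≡ 11 (mod 18): gcd(21, 18) = 3, and 11 - 13 = -2 is NOT divisible by 3.
    ⇒ system is inconsistent (no integer solution).

No solution (the system is inconsistent).


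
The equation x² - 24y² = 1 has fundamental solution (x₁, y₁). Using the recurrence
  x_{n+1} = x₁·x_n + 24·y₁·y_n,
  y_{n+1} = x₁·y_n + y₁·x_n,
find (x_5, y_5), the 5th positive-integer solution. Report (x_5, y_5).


Step 1: Find the fundamental solution (x₁, y₁) of x² - 24y² = 1.
  Expand √24 as a continued fraction. a₀ = ⌊√24⌋ = 4; iterate m_{k+1} = d_k·a_k − m_k, d_{k+1} = (24 − m_{k+1}²)/d_k, a_{k+1} = ⌊(a₀ + m_{k+1})/d_{k+1}⌋ (starting m₀ = 0, d₀ = 1), with convergents p_k = a_k·p_{k-1} + p_{k-2}, q_k = a_k·q_{k-1} + q_{k-2} (p₋₁ = 1, q₋₁ = 0):
  k = 0: a₀ = 4; p₀/q₀ = 4/1; p₀² − 24·q₀² = 16 − 24 = -8.
  k = 1: m = 4, d = 8, a = ⌊(4 + 4)/8⌋ = 1; p/q = (1·4 + 1)/(1·1 + 0) = 5/1; p² − 24·q² = 25 − 24 = 1.
  The first convergent with p² − 24·q² = 1 gives the fundamental solution (x₁, y₁) = (5, 1).
Step 2: Apply the recurrence (x_{n+1}, y_{n+1}) = (x₁x_n + 24y₁y_n, x₁y_n + y₁x_n) repeatedly.
  From (x_1, y_1) = (5, 1): x_2 = 5·5 + 24·1·1 = 49; y_2 = 5·1 + 1·5 = 10.
  From (x_2, y_2) = (49, 10): x_3 = 5·49 + 24·1·10 = 485; y_3 = 5·10 + 1·49 = 99.
  From (x_3, y_3) = (485, 99): x_4 = 5·485 + 24·1·99 = 4801; y_4 = 5·99 + 1·485 = 980.
  From (x_4, y_4) = (4801, 980): x_5 = 5·4801 + 24·1·980 = 47525; y_5 = 5·980 + 1·4801 = 9701.
Step 3: Verify x_5² - 24·y_5² = 2258625625 - 2258625624 = 1 (should be 1). ✓

(x_1, y_1) = (5, 1); (x_5, y_5) = (47525, 9701).


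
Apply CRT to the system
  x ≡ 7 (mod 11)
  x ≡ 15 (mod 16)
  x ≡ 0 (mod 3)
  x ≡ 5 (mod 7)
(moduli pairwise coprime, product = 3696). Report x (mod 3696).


Product of moduli M = 11 · 16 · 3 · 7 = 3696.
Merge one congruence at a time:
  Start: x ≡ 7 (mod 11).
  Combine with x ≡ 15 (mod 16); new modulus lcm = 176.
    Write x = 7 + 11·t and substitute into x ≡ 15 (mod 16): 11·t ≡ 15 − 7 = 8 (mod 16).
    The inverse of 11 mod 16 is 3 (since 11·3 = 33 = 2·16 + 1), so t ≡ 3·8 = 24 ≡ 8 (mod 16).
    Then x = 7 + 11·8 = 95, valid modulo lcm(11, 16) = 176: x ≡ 95 (mod 176).
  Combine with x ≡ 0 (mod 3); new modulus lcm = 528.
    Write x = 95 + 176·t and substitute into x ≡ 0 (mod 3): 176·t ≡ 0 − 95 = -95 (mod 3).
    Reduce coefficients mod 3: 2·t ≡ 1 (mod 3).
    The inverse of 2 mod 3 is 2 (since 2·2 = 4 = 1·3 + 1), so t ≡ 2·1 = 2 ≡ 2 (mod 3).
    Then x = 95 + 176·2 = 447, valid modulo lcm(176, 3) = 528: x ≡ 447 (mod 528).
  Combine with x ≡ 5 (mod 7); new modulus lcm = 3696.
    Write x = 447 + 528·t and substitute into x ≡ 5 (mod 7): 528·t ≡ 5 − 447 = -442 (mod 7).
    Reduce coefficients mod 7: 3·t ≡ 6 (mod 7).
    The inverse of 3 mod 7 is 5 (since 3·5 = 15 = 2·7 + 1), so t ≡ 5·6 = 30 ≡ 2 (mod 7).
    Then x = 447 + 528·2 = 1503, valid modulo lcm(528, 7) = 3696: x ≡ 1503 (mod 3696).
Verify against each original: 1503 mod 11 = 7, 1503 mod 16 = 15, 1503 mod 3 = 0, 1503 mod 7 = 5.

x ≡ 1503 (mod 3696).


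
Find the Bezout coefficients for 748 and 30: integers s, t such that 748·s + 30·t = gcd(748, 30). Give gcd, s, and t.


Euclidean algorithm on (748, 30) — divide until remainder is 0:
  748 = 24 · 30 + 28
  30 = 1 · 28 + 2
  28 = 14 · 2 + 0
gcd(748, 30) = 2.
Track Bezout coefficients alongside the remainders: start with r₀ = 748 = a·1 + b·0 (s = 1, t = 0) and r₁ = 30 = a·0 + b·1 (s = 0, t = 1); each new remainder r_{k+1} = r_{k-1} − q_k·r_k inherits s_{k+1} = s_{k-1} − q_k·s_k, t_{k+1} = t_{k-1} − q_k·t_k, so r_k = a·s_k + b·t_k at every step:
  q = 24: r = 28, s = 1 − 24·0 = 1, t = 0 − 24·1 = -24  (check: 748·1 + 30·(-24) = 28)
  q = 1: r = 2, s = 0 − 1·1 = -1, t = 1 − 1·(-24) = 25  (check: 748·(-1) + 30·25 = 2)
The row with r = 2 (the gcd) gives the Bezout coefficients s = -1, t = 25.
Result: 748 · (-1) + 30 · (25) = 2.

gcd(748, 30) = 2; s = -1, t = 25 (check: 748·(-1) + 30·25 = 2).


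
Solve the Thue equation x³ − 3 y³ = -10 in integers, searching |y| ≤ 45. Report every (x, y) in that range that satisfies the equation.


The equation is x³ - 3y³ = -10. For fixed y, x³ = 3·y³ − 10, so a solution requires the RHS to be a perfect cube.
Strategy: iterate y from -45 to 45, compute RHS = 3·y³ − 10, and check whether it is a (positive or negative) perfect cube.
Check small values of y:
  y = 0: RHS = -10 is not a perfect cube.
  y = 1: RHS = -7 is not a perfect cube.
  y = -1: RHS = -13 is not a perfect cube.
  y = 2: RHS = 14 is not a perfect cube.
  y = -2: RHS = -34 is not a perfect cube.
  y = 3: RHS = 71 is not a perfect cube.
  y = -3: RHS = -91 is not a perfect cube.
Continuing, at y = -9: RHS = -2197 = (-13)³ ⇒ x = -13 works.
Searching the remaining y in |y| ≤ 45 finds no further solutions.
Collected solutions: (-13, -9).

Solutions (with |y| ≤ 45): (-13, -9).


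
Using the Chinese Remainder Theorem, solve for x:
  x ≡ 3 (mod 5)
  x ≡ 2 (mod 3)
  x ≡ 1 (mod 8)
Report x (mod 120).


Moduli 5, 3, 8 are pairwise coprime; by CRT there is a unique solution modulo M = 5 · 3 · 8 = 120.
Solve pairwise, accumulating the modulus:
  Start with x ≡ 3 (mod 5).
  Combine with x ≡ 2 (mod 3): since gcd(5, 3) = 1, we get a unique residue mod 15.
    Write x = 3 + 5·t and substitute into x ≡ 2 (mod 3): 5·t ≡ 2 − 3 = -1 (mod 3).
    Reduce coefficients mod 3: 2·t ≡ 2 (mod 3).
    The inverse of 2 mod 3 is 2 (since 2·2 = 4 = 1·3 + 1), so t ≡ 2·2 = 4 ≡ 1 (mod 3).
    Then x = 3 + 5·1 = 8, valid modulo lcm(5, 3) = 15: x ≡ 8 (mod 15).
  Combine with x ≡ 1 (mod 8): since gcd(15, 8) = 1, we get a unique residue mod 120.
    Write x = 8 + 15·t and substitute into x ≡ 1 (mod 8): 15·t ≡ 1 − 8 = -7 (mod 8).
    Reduce coefficients mod 8: 7·t ≡ 1 (mod 8).
    The inverse of 7 mod 8 is 7 (since 7·7 = 49 = 6·8 + 1), so t ≡ 7·1 = 7 ≡ 7 (mod 8).
    Then x = 8 + 15·7 = 113, valid modulo lcm(15, 8) = 120: x ≡ 113 (mod 120).
Verify: 113 mod 5 = 3 ✓, 113 mod 3 = 2 ✓, 113 mod 8 = 1 ✓.

x ≡ 113 (mod 120).


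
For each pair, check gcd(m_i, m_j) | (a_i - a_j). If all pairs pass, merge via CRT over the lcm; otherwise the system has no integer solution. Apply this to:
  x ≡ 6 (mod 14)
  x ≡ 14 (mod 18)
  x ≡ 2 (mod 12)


Moduli 14, 18, 12 are not pairwise coprime, so CRT works modulo lcm(m_i) when all pairwise compatibility conditions hold.
Pairwise compatibility: gcd(m_i, m_j) must divide a_i - a_j for every pair.
Merge one congruence at a time:
  Start: x ≡ 6 (mod 14).
  Combine with x ≡ 14 (mod 18): gcd(14, 18) = 2; 14 - 6 = 8, which IS divisible by 2, so compatible.
    Write x = 6 + 14·t and substitute into x ≡ 14 (mod 18): 14·t ≡ 14 − 6 = 8 (mod 18).
    Divide the congruence (and modulus) by g = 2: 7·t ≡ 4 (mod 9).
    The inverse of 7 mod 9 is 4 (since 7·4 = 28 = 3·9 + 1), so t ≡ 4·4 = 16 ≡ 7 (mod 9).
    Then x = 6 + 14·7 = 104, valid modulo lcm(14, 18) = 126: x ≡ 104 (mod 126).
  Combine with x ≡ 2 (mod 12): gcd(126, 12) = 6; 2 - 104 = -102, which IS divisible by 6, so compatible.
    Write x = 104 + 126·t and substitute into x ≡ 2 (mod 12): 126·t ≡ 2 − 104 = -102 (mod 12).
    Divide the congruence (and modulus) by g = 6: 21·t ≡ -17 (mod 2).
    Reduce coefficients mod 2: 1·t ≡ 1 (mod 2).
    So t ≡ 1 (mod 2).
    Then x = 104 + 126·1 = 230, valid modulo lcm(126, 12) = 252: x ≡ 230 (mod 252).
Verify: 230 mod 14 = 6, 230 mod 18 = 14, 230 mod 12 = 2.

x ≡ 230 (mod 252).


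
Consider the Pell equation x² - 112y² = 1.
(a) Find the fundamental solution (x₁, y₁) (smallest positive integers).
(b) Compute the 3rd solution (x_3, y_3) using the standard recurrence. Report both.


Step 1: Find the fundamental solution (x₁, y₁) of x² - 112y² = 1.
  Expand √112 as a continued fraction. a₀ = ⌊√112⌋ = 10; iterate m_{k+1} = d_k·a_k − m_k, d_{k+1} = (112 − m_{k+1}²)/d_k, a_{k+1} = ⌊(a₀ + m_{k+1})/d_{k+1}⌋ (starting m₀ = 0, d₀ = 1), with convergents p_k = a_k·p_{k-1} + p_{k-2}, q_k = a_k·q_{k-1} + q_{k-2} (p₋₁ = 1, q₋₁ = 0):
  k = 0: a₀ = 10; p₀/q₀ = 10/1; p₀² − 112·q₀² = 100 − 112 = -12.
  k = 1: m = 10, d = 12, a = ⌊(10 + 10)/12⌋ = 1; p/q = (1·10 + 1)/(1·1 + 0) = 11/1; p² − 112·q² = 121 − 112 = 9.
  k = 2: m = 2, d = 9, a = ⌊(10 + 2)/9⌋ = 1; p/q = (1·11 + 10)/(1·1 + 1) = 21/2; p² − 112·q² = 441 − 448 = -7.
  k = 3: m = 7, d = 7, a = ⌊(10 + 7)/7⌋ = 2; p/q = (2·21 + 11)/(2·2 + 1) = 53/5; p² − 112·q² = 2809 − 2800 = 9.
  k = 4: m = 7, d = 9, a = ⌊(10 + 7)/9⌋ = 1; p/q = (1·53 + 21)/(1·5 + 2) = 74/7; p² − 112·q² = 5476 − 5488 = -12.
  k = 5: m = 2, d = 12, a = ⌊(10 + 2)/12⌋ = 1; p/q = (1·74 + 53)/(1·7 + 5) = 127/12; p² − 112·q² = 16129 − 16128 = 1.
  The first convergent with p² − 112·q² = 1 gives the fundamental solution (x₁, y₁) = (127, 12).
Step 2: Apply the recurrence (x_{n+1}, y_{n+1}) = (x₁x_n + 112y₁y_n, x₁y_n + y₁x_n) repeatedly.
  From (x_1, y_1) = (127, 12): x_2 = 127·127 + 112·12·12 = 32257; y_2 = 127·12 + 12·127 = 3048.
  From (x_2, y_2) = (32257, 3048): x_3 = 127·32257 + 112·12·3048 = 8193151; y_3 = 127·3048 + 12·32257 = 774180.
Step 3: Verify x_3² - 112·y_3² = 67127723308801 - 67127723308800 = 1 (should be 1). ✓

(x_1, y_1) = (127, 12); (x_3, y_3) = (8193151, 774180).


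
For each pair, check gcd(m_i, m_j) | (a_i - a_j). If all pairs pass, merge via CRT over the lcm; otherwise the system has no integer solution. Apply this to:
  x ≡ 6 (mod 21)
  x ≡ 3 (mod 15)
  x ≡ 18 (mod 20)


Moduli 21, 15, 20 are not pairwise coprime, so CRT works modulo lcm(m_i) when all pairwise compatibility conditions hold.
Pairwise compatibility: gcd(m_i, m_j) must divide a_i - a_j for every pair.
Merge one congruence at a time:
  Start: x ≡ 6 (mod 21).
  Combine with x ≡ 3 (mod 15): gcd(21, 15) = 3; 3 - 6 = -3, which IS divisible by 3, so compatible.
    Write x = 6 + 21·t and substitute into x ≡ 3 (mod 15): 21·t ≡ 3 − 6 = -3 (mod 15).
    Divide the congruence (and modulus) by g = 3: 7·t ≡ -1 (mod 5).
    Reduce coefficients mod 5: 2·t ≡ 4 (mod 5).
    The inverse of 2 mod 5 is 3 (since 2·3 = 6 = 1·5 + 1), so t ≡ 3·4 = 12 ≡ 2 (mod 5).
    Then x = 6 + 21·2 = 48, valid modulo lcm(21, 15) = 105: x ≡ 48 (mod 105).
  Combine with x ≡ 18 (mod 20): gcd(105, 20) = 5; 18 - 48 = -30, which IS divisible by 5, so compatible.
    Write x = 48 + 105·t and substitute into x ≡ 18 (mod 20): 105·t ≡ 18 − 48 = -30 (mod 20).
    Divide the congruence (and modulus) by g = 5: 21·t ≡ -6 (mod 4).
    Reduce coefficients mod 4: 1·t ≡ 2 (mod 4).
    So t ≡ 2 (mod 4).
    Then x = 48 + 105·2 = 258, valid modulo lcm(105, 20) = 420: x ≡ 258 (mod 420).
Verify: 258 mod 21 = 6, 258 mod 15 = 3, 258 mod 20 = 18.

x ≡ 258 (mod 420).


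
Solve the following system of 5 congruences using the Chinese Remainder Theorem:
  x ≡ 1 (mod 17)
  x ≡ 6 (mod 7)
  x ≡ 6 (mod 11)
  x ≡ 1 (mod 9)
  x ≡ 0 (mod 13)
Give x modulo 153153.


Product of moduli M = 17 · 7 · 11 · 9 · 13 = 153153.
Merge one congruence at a time:
  Start: x ≡ 1 (mod 17).
  Combine with x ≡ 6 (mod 7); new modulus lcm = 119.
    Write x = 1 + 17·t and substitute into x ≡ 6 (mod 7): 17·t ≡ 6 − 1 = 5 (mod 7).
    Reduce coefficients mod 7: 3·t ≡ 5 (mod 7).
    The inverse of 3 mod 7 is 5 (since 3·5 = 15 = 2·7 + 1), so t ≡ 5·5 = 25 ≡ 4 (mod 7).
    Then x = 1 + 17·4 = 69, valid modulo lcm(17, 7) = 119: x ≡ 69 (mod 119).
  Combine with x ≡ 6 (mod 11); new modulus lcm = 1309.
    Write x = 69 + 119·t and substitute into x ≡ 6 (mod 11): 119·t ≡ 6 − 69 = -63 (mod 11).
    Reduce coefficients mod 11: 9·t ≡ 3 (mod 11).
    The inverse of 9 mod 11 is 5 (since 9·5 = 45 = 4·11 + 1), so t ≡ 5·3 = 15 ≡ 4 (mod 11).
    Then x = 69 + 119·4 = 545, valid modulo lcm(119, 11) = 1309: x ≡ 545 (mod 1309).
  Combine with x ≡ 1 (mod 9); new modulus lcm = 11781.
    Write x = 545 + 1309·t and substitute into x ≡ 1 (mod 9): 1309·t ≡ 1 − 545 = -544 (mod 9).
    Reduce coefficients mod 9: 4·t ≡ 5 (mod 9).
    The inverse of 4 mod 9 is 7 (since 4·7 = 28 = 3·9 + 1), so t ≡ 7·5 = 35 ≡ 8 (mod 9).
    Then x = 545 + 1309·8 = 11017, valid modulo lcm(1309, 9) = 11781: x ≡ 11017 (mod 11781).
  Combine with x ≡ 0 (mod 13); new modulus lcm = 153153.
    Write x = 11017 + 11781·t and substitute into x ≡ 0 (mod 13): 11781·t ≡ 0 − 11017 = -11017 (mod 13).
    Reduce coefficients mod 13: 3·t ≡ 7 (mod 13).
    The inverse of 3 mod 13 is 9 (since 3·9 = 27 = 2·13 + 1), so t ≡ 9·7 = 63 ≡ 11 (mod 13).
    Then x = 11017 + 11781·11 = 140608, valid modulo lcm(11781, 13) = 153153: x ≡ 140608 (mod 153153).
Verify against each original: 140608 mod 17 = 1, 140608 mod 7 = 6, 140608 mod 11 = 6, 140608 mod 9 = 1, 140608 mod 13 = 0.

x ≡ 140608 (mod 153153).


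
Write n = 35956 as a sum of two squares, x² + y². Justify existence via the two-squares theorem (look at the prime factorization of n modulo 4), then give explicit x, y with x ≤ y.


Step 1: Factor n = 35956 = 2^2 · 89 · 101.
Step 2: Check the mod-4 condition on each prime factor: 2 = 2 (special); 89 ≡ 1 (mod 4), exponent 1; 101 ≡ 1 (mod 4), exponent 1.
All primes ≡ 3 (mod 4) appear to even exponent (or don't appear), so by the two-squares theorem n IS expressible as a sum of two squares.
Step 3: Build a representation. Group n = k² · m with k = 2 and m = 89 · 101 = 8989 (a product of primes ≡ 1 (mod 4)); a representation of m scales to one of n via (k·x)² + (k·y)² = k²(x² + y²). Each prime p ≡ 1 (mod 4) is itself a sum of two squares; find a² by testing p − a² for a perfect square:
  89: 89 − 1² = 88, 89 − 2² = 85, 89 − 3² = 80, 89 − 4² = 73, 89 − 5² = 64 = 8² ⇒ 89 = 5² + 8².
  101: 101 − 1² = 100 = 10² ⇒ 101 = 1² + 10².
  Combine using the Brahmagupta–Fibonacci identity (a² + b²)(c² + d²) = (ac − bd)² + (ad + bc)² = (ac + bd)² + (ad − bc)²:
  89 · 101 = 8989: from (5² + 8²)(1² + 10²), take (5·1 − 8·10, 5·10 + 8·1) = (5 − 80, 50 + 8) = (-75, 58); dropping signs (only squares matter) gives (75, 58); check 75² + 58² = 5625 + 3364 = 8989 ✓.
  Scale by k = 2: (2·75, 2·58) = (150, 116).
Step 4: Order so x ≤ y and verify: 116² + 150² = 13456 + 22500 = 35956 = n. ✓

n = 35956 = 116² + 150² (one valid representation with x ≤ y).


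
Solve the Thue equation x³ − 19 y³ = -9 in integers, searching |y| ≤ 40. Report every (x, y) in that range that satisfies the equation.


The equation is x³ - 19y³ = -9. For fixed y, x³ = 19·y³ − 9, so a solution requires the RHS to be a perfect cube.
Strategy: iterate y from -40 to 40, compute RHS = 19·y³ − 9, and check whether it is a (positive or negative) perfect cube.
Check small values of y:
  y = 0: RHS = -9 is not a perfect cube.
  y = 1: RHS = 10 is not a perfect cube.
  y = -1: RHS = -28 is not a perfect cube.
  y = 2: RHS = 143 is not a perfect cube.
  y = -2: RHS = -161 is not a perfect cube.
  y = 3: RHS = 504 is not a perfect cube.
  y = -3: RHS = -522 is not a perfect cube.
Continuing the search up to |y| = 40 finds no solutions either.
No (x, y) in the scanned range satisfies the equation.

No integer solutions with |y| ≤ 40.


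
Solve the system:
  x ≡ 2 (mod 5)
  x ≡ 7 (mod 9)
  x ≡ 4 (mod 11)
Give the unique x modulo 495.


Moduli 5, 9, 11 are pairwise coprime; by CRT there is a unique solution modulo M = 5 · 9 · 11 = 495.
Solve pairwise, accumulating the modulus:
  Start with x ≡ 2 (mod 5).
  Combine with x ≡ 7 (mod 9): since gcd(5, 9) = 1, we get a unique residue mod 45.
    Write x = 2 + 5·t and substitute into x ≡ 7 (mod 9): 5·t ≡ 7 − 2 = 5 (mod 9).
    The inverse of 5 mod 9 is 2 (since 5·2 = 10 = 1·9 + 1), so t ≡ 2·5 = 10 ≡ 1 (mod 9).
    Then x = 2 + 5·1 = 7, valid modulo lcm(5, 9) = 45: x ≡ 7 (mod 45).
  Combine with x ≡ 4 (mod 11): since gcd(45, 11) = 1, we get a unique residue mod 495.
    Write x = 7 + 45·t and substitute into x ≡ 4 (mod 11): 45·t ≡ 4 − 7 = -3 (mod 11).
    Reduce coefficients mod 11: 1·t ≡ 8 (mod 11).
    So t ≡ 8 (mod 11).
    Then x = 7 + 45·8 = 367, valid modulo lcm(45, 11) = 495: x ≡ 367 (mod 495).
Verify: 367 mod 5 = 2 ✓, 367 mod 9 = 7 ✓, 367 mod 11 = 4 ✓.

x ≡ 367 (mod 495).


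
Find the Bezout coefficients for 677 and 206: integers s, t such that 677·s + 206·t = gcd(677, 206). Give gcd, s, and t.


Euclidean algorithm on (677, 206) — divide until remainder is 0:
  677 = 3 · 206 + 59
  206 = 3 · 59 + 29
  59 = 2 · 29 + 1
  29 = 29 · 1 + 0
gcd(677, 206) = 1.
Track Bezout coefficients alongside the remainders: start with r₀ = 677 = a·1 + b·0 (s = 1, t = 0) and r₁ = 206 = a·0 + b·1 (s = 0, t = 1); each new remainder r_{k+1} = r_{k-1} − q_k·r_k inherits s_{k+1} = s_{k-1} − q_k·s_k, t_{k+1} = t_{k-1} − q_k·t_k, so r_k = a·s_k + b·t_k at every step:
  q = 3: r = 59, s = 1 − 3·0 = 1, t = 0 − 3·1 = -3  (check: 677·1 + 206·(-3) = 59)
  q = 3: r = 29, s = 0 − 3·1 = -3, t = 1 − 3·(-3) = 10  (check: 677·(-3) + 206·10 = 29)
  q = 2: r = 1, s = 1 − 2·(-3) = 7, t = -3 − 2·10 = -23  (check: 677·7 + 206·(-23) = 1)
The row with r = 1 (the gcd) gives the Bezout coefficients s = 7, t = -23.
Result: 677 · (7) + 206 · (-23) = 1.

gcd(677, 206) = 1; s = 7, t = -23 (check: 677·7 + 206·(-23) = 1).


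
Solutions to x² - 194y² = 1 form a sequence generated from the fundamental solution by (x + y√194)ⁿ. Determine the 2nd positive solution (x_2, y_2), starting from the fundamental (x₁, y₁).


Step 1: Find the fundamental solution (x₁, y₁) of x² - 194y² = 1.
  Expand √194 as a continued fraction. a₀ = ⌊√194⌋ = 13; iterate m_{k+1} = d_k·a_k − m_k, d_{k+1} = (194 − m_{k+1}²)/d_k, a_{k+1} = ⌊(a₀ + m_{k+1})/d_{k+1}⌋ (starting m₀ = 0, d₀ = 1), with convergents p_k = a_k·p_{k-1} + p_{k-2}, q_k = a_k·q_{k-1} + q_{k-2} (p₋₁ = 1, q₋₁ = 0):
  k = 0: a₀ = 13; p₀/q₀ = 13/1; p₀² − 194·q₀² = 169 − 194 = -25.
  k = 1: m = 13, d = 25, a = ⌊(13 + 13)/25⌋ = 1; p/q = (1·13 + 1)/(1·1 + 0) = 14/1; p² − 194·q² = 196 − 194 = 2.
  k = 2: m = 12, d = 2, a = ⌊(13 + 12)/2⌋ = 12; p/q = (12·14 + 13)/(12·1 + 1) = 181/13; p² − 194·q² = 32761 − 32786 = -25.
  k = 3: m = 12, d = 25, a = ⌊(13 + 12)/25⌋ = 1; p/q = (1·181 + 14)/(1·13 + 1) = 195/14; p² − 194·q² = 38025 − 38024 = 1.
  The first convergent with p² − 194·q² = 1 gives the fundamental solution (x₁, y₁) = (195, 14).
Step 2: Apply the recurrence (x_{n+1}, y_{n+1}) = (x₁x_n + 194y₁y_n, x₁y_n + y₁x_n) repeatedly.
  From (x_1, y_1) = (195, 14): x_2 = 195·195 + 194·14·14 = 76049; y_2 = 195·14 + 14·195 = 5460.
Step 3: Verify x_2² - 194·y_2² = 5783450401 - 5783450400 = 1 (should be 1). ✓

(x_1, y_1) = (195, 14); (x_2, y_2) = (76049, 5460).


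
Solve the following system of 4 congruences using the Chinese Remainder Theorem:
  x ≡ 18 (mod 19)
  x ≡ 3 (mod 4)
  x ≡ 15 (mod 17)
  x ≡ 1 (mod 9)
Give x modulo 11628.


Product of moduli M = 19 · 4 · 17 · 9 = 11628.
Merge one congruence at a time:
  Start: x ≡ 18 (mod 19).
  Combine with x ≡ 3 (mod 4); new modulus lcm = 76.
    Write x = 18 + 19·t and substitute into x ≡ 3 (mod 4): 19·t ≡ 3 − 18 = -15 (mod 4).
    Reduce coefficients mod 4: 3·t ≡ 1 (mod 4).
    The inverse of 3 mod 4 is 3 (since 3·3 = 9 = 2·4 + 1), so t ≡ 3·1 = 3 ≡ 3 (mod 4).
    Then x = 18 + 19·3 = 75, valid modulo lcm(19, 4) = 76: x ≡ 75 (mod 76).
  Combine with x ≡ 15 (mod 17); new modulus lcm = 1292.
    Write x = 75 + 76·t and substitute into x ≡ 15 (mod 17): 76·t ≡ 15 − 75 = -60 (mod 17).
    Reduce coefficients mod 17: 8·t ≡ 8 (mod 17).
    The inverse of 8 mod 17 is 15 (since 8·15 = 120 = 7·17 + 1), so t ≡ 15·8 = 120 ≡ 1 (mod 17).
    Then x = 75 + 76·1 = 151, valid modulo lcm(76, 17) = 1292: x ≡ 151 (mod 1292).
  Combine with x ≡ 1 (mod 9); new modulus lcm = 11628.
    Write x = 151 + 1292·t and substitute into x ≡ 1 (mod 9): 1292·t ≡ 1 − 151 = -150 (mod 9).
    Reduce coefficients mod 9: 5·t ≡ 3 (mod 9).
    The inverse of 5 mod 9 is 2 (since 5·2 = 10 = 1·9 + 1), so t ≡ 2·3 = 6 ≡ 6 (mod 9).
    Then x = 151 + 1292·6 = 7903, valid modulo lcm(1292, 9) = 11628: x ≡ 7903 (mod 11628).
Verify against each original: 7903 mod 19 = 18, 7903 mod 4 = 3, 7903 mod 17 = 15, 7903 mod 9 = 1.

x ≡ 7903 (mod 11628).


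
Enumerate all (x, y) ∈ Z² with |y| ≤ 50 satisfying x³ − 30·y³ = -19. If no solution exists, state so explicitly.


The equation is x³ - 30y³ = -19. For fixed y, x³ = 30·y³ − 19, so a solution requires the RHS to be a perfect cube.
Strategy: iterate y from -50 to 50, compute RHS = 30·y³ − 19, and check whether it is a (positive or negative) perfect cube.
Check small values of y:
  y = 0: RHS = -19 is not a perfect cube.
  y = 1: RHS = 11 is not a perfect cube.
  y = -1: RHS = -49 is not a perfect cube.
  y = 2: RHS = 221 is not a perfect cube.
  y = -2: RHS = -259 is not a perfect cube.
  y = 3: RHS = 791 is not a perfect cube.
  y = -3: RHS = -829 is not a perfect cube.
Continuing the search up to |y| = 50 finds no solutions either.
No (x, y) in the scanned range satisfies the equation.

No integer solutions with |y| ≤ 50.


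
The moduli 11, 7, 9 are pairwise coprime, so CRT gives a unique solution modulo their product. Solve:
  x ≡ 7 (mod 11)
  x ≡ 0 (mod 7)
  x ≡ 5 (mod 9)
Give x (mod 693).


Moduli 11, 7, 9 are pairwise coprime; by CRT there is a unique solution modulo M = 11 · 7 · 9 = 693.
Solve pairwise, accumulating the modulus:
  Start with x ≡ 7 (mod 11).
  Combine with x ≡ 0 (mod 7): since gcd(11, 7) = 1, we get a unique residue mod 77.
    Write x = 7 + 11·t and substitute into x ≡ 0 (mod 7): 11·t ≡ 0 − 7 = -7 (mod 7).
    Reduce coefficients mod 7: 4·t ≡ 0 (mod 7).
    The inverse of 4 mod 7 is 2 (since 4·2 = 8 = 1·7 + 1), so t ≡ 2·0 = 0 ≡ 0 (mod 7).
    Then x = 7 + 11·0 = 7, valid modulo lcm(11, 7) = 77: x ≡ 7 (mod 77).
  Combine with x ≡ 5 (mod 9): since gcd(77, 9) = 1, we get a unique residue mod 693.
    Write x = 7 + 77·t and substitute into x ≡ 5 (mod 9): 77·t ≡ 5 − 7 = -2 (mod 9).
    Reduce coefficients mod 9: 5·t ≡ 7 (mod 9).
    The inverse of 5 mod 9 is 2 (since 5·2 = 10 = 1·9 + 1), so t ≡ 2·7 = 14 ≡ 5 (mod 9).
    Then x = 7 + 77·5 = 392, valid modulo lcm(77, 9) = 693: x ≡ 392 (mod 693).
Verify: 392 mod 11 = 7 ✓, 392 mod 7 = 0 ✓, 392 mod 9 = 5 ✓.

x ≡ 392 (mod 693).


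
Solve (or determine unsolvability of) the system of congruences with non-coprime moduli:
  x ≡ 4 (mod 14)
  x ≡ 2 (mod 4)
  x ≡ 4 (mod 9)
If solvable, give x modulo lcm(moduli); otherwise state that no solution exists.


Moduli 14, 4, 9 are not pairwise coprime, so CRT works modulo lcm(m_i) when all pairwise compatibility conditions hold.
Pairwise compatibility: gcd(m_i, m_j) must divide a_i - a_j for every pair.
Merge one congruence at a time:
  Start: x ≡ 4 (mod 14).
  Combine with x ≡ 2 (mod 4): gcd(14, 4) = 2; 2 - 4 = -2, which IS divisible by 2, so compatible.
    Write x = 4 + 14·t and substitute into x ≡ 2 (mod 4): 14·t ≡ 2 − 4 = -2 (mod 4).
    Divide the congruence (and modulus) by g = 2: 7·t ≡ -1 (mod 2).
    Reduce coefficients mod 2: 1·t ≡ 1 (mod 2).
    So t ≡ 1 (mod 2).
    Then x = 4 + 14·1 = 18, valid modulo lcm(14, 4) = 28: x ≡ 18 (mod 28).
  Combine with x ≡ 4 (mod 9): gcd(28, 9) = 1; 4 - 18 = -14, which IS divisible by 1, so compatible.
    Write x = 18 + 28·t and substitute into x ≡ 4 (mod 9): 28·t ≡ 4 − 18 = -14 (mod 9).
    Reduce coefficients mod 9: 1·t ≡ 4 (mod 9).
    So t ≡ 4 (mod 9).
    Then x = 18 + 28·4 = 130, valid modulo lcm(28, 9) = 252: x ≡ 130 (mod 252).
Verify: 130 mod 14 = 4, 130 mod 4 = 2, 130 mod 9 = 4.

x ≡ 130 (mod 252).


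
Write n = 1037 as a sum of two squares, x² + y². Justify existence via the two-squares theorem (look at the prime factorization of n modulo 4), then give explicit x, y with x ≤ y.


Step 1: Factor n = 1037 = 17 · 61.
Step 2: Check the mod-4 condition on each prime factor: 17 ≡ 1 (mod 4), exponent 1; 61 ≡ 1 (mod 4), exponent 1.
All primes ≡ 3 (mod 4) appear to even exponent (or don't appear), so by the two-squares theorem n IS expressible as a sum of two squares.
Step 3: Build a representation. Here n = 17 · 61 is a product of primes ≡ 1 (mod 4). Each prime p ≡ 1 (mod 4) is itself a sum of two squares; find a² by testing p − a² for a perfect square:
  17: 17 − 1² = 16 = 4² ⇒ 17 = 1² + 4².
  61: 61 − 1² = 60, 61 − 2² = 57, 61 − 3² = 52, 61 − 4² = 45, 61 − 5² = 36 = 6² ⇒ 61 = 5² + 6².
  Combine using the Brahmagupta–Fibonacci identity (a² + b²)(c² + d²) = (ac − bd)² + (ad + bc)² = (ac + bd)² + (ad − bc)²:
  17 · 61 = 1037: from (1² + 4²)(5² + 6²), take (1·5 − 4·6, 1·6 + 4·5) = (5 − 24, 6 + 20) = (-19, 26); dropping signs (only squares matter) gives (19, 26); check 19² + 26² = 361 + 676 = 1037 ✓.
Step 4: Order so x ≤ y and verify: 19² + 26² = 361 + 676 = 1037 = n. ✓

n = 1037 = 19² + 26² (one valid representation with x ≤ y).


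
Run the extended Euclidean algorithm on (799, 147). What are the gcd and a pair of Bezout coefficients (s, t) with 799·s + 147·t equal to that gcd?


Euclidean algorithm on (799, 147) — divide until remainder is 0:
  799 = 5 · 147 + 64
  147 = 2 · 64 + 19
  64 = 3 · 19 + 7
  19 = 2 · 7 + 5
  7 = 1 · 5 + 2
  5 = 2 · 2 + 1
  2 = 2 · 1 + 0
gcd(799, 147) = 1.
Track Bezout coefficients alongside the remainders: start with r₀ = 799 = a·1 + b·0 (s = 1, t = 0) and r₁ = 147 = a·0 + b·1 (s = 0, t = 1); each new remainder r_{k+1} = r_{k-1} − q_k·r_k inherits s_{k+1} = s_{k-1} − q_k·s_k, t_{k+1} = t_{k-1} − q_k·t_k, so r_k = a·s_k + b·t_k at every step:
  q = 5: r = 64, s = 1 − 5·0 = 1, t = 0 − 5·1 = -5  (check: 799·1 + 147·(-5) = 64)
  q = 2: r = 19, s = 0 − 2·1 = -2, t = 1 − 2·(-5) = 11  (check: 799·(-2) + 147·11 = 19)
  q = 3: r = 7, s = 1 − 3·(-2) = 7, t = -5 − 3·11 = -38  (check: 799·7 + 147·(-38) = 7)
  q = 2: r = 5, s = -2 − 2·7 = -16, t = 11 − 2·(-38) = 87  (check: 799·(-16) + 147·87 = 5)
  q = 1: r = 2, s = 7 − 1·(-16) = 23, t = -38 − 1·87 = -125  (check: 799·23 + 147·(-125) = 2)
  q = 2: r = 1, s = -16 − 2·23 = -62, t = 87 − 2·(-125) = 337  (check: 799·(-62) + 147·337 = 1)
The row with r = 1 (the gcd) gives the Bezout coefficients s = -62, t = 337.
Result: 799 · (-62) + 147 · (337) = 1.

gcd(799, 147) = 1; s = -62, t = 337 (check: 799·(-62) + 147·337 = 1).


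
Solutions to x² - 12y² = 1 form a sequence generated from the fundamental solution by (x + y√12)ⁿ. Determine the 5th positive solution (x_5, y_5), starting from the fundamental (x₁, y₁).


Step 1: Find the fundamental solution (x₁, y₁) of x² - 12y² = 1.
  Expand √12 as a continued fraction. a₀ = ⌊√12⌋ = 3; iterate m_{k+1} = d_k·a_k − m_k, d_{k+1} = (12 − m_{k+1}²)/d_k, a_{k+1} = ⌊(a₀ + m_{k+1})/d_{k+1}⌋ (starting m₀ = 0, d₀ = 1), with convergents p_k = a_k·p_{k-1} + p_{k-2}, q_k = a_k·q_{k-1} + q_{k-2} (p₋₁ = 1, q₋₁ = 0):
  k = 0: a₀ = 3; p₀/q₀ = 3/1; p₀² − 12·q₀² = 9 − 12 = -3.
  k = 1: m = 3, d = 3, a = ⌊(3 + 3)/3⌋ = 2; p/q = (2·3 + 1)/(2·1 + 0) = 7/2; p² − 12·q² = 49 − 48 = 1.
  The first convergent with p² − 12·q² = 1 gives the fundamental solution (x₁, y₁) = (7, 2).
Step 2: Apply the recurrence (x_{n+1}, y_{n+1}) = (x₁x_n + 12y₁y_n, x₁y_n + y₁x_n) repeatedly.
  From (x_1, y_1) = (7, 2): x_2 = 7·7 + 12·2·2 = 97; y_2 = 7·2 + 2·7 = 28.
  From (x_2, y_2) = (97, 28): x_3 = 7·97 + 12·2·28 = 1351; y_3 = 7·28 + 2·97 = 390.
  From (x_3, y_3) = (1351, 390): x_4 = 7·1351 + 12·2·390 = 18817; y_4 = 7·390 + 2·1351 = 5432.
  From (x_4, y_4) = (18817, 5432): x_5 = 7·18817 + 12·2·5432 = 262087; y_5 = 7·5432 + 2·18817 = 75658.
Step 3: Verify x_5² - 12·y_5² = 68689595569 - 68689595568 = 1 (should be 1). ✓

(x_1, y_1) = (7, 2); (x_5, y_5) = (262087, 75658).


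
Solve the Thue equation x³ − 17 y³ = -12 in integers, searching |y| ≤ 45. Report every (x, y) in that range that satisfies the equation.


The equation is x³ - 17y³ = -12. For fixed y, x³ = 17·y³ − 12, so a solution requires the RHS to be a perfect cube.
Strategy: iterate y from -45 to 45, compute RHS = 17·y³ − 12, and check whether it is a (positive or negative) perfect cube.
Check small values of y:
  y = 0: RHS = -12 is not a perfect cube.
  y = 1: RHS = 5 is not a perfect cube.
  y = -1: RHS = -29 is not a perfect cube.
  y = 2: RHS = 124 is not a perfect cube.
  y = -2: RHS = -148 is not a perfect cube.
  y = 3: RHS = 447 is not a perfect cube.
  y = -3: RHS = -471 is not a perfect cube.
Continuing the search up to |y| = 45 finds no solutions either.
No (x, y) in the scanned range satisfies the equation.

No integer solutions with |y| ≤ 45.


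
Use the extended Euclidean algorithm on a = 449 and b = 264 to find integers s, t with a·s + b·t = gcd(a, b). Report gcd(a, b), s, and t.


Euclidean algorithm on (449, 264) — divide until remainder is 0:
  449 = 1 · 264 + 185
  264 = 1 · 185 + 79
  185 = 2 · 79 + 27
  79 = 2 · 27 + 25
  27 = 1 · 25 + 2
  25 = 12 · 2 + 1
  2 = 2 · 1 + 0
gcd(449, 264) = 1.
Track Bezout coefficients alongside the remainders: start with r₀ = 449 = a·1 + b·0 (s = 1, t = 0) and r₁ = 264 = a·0 + b·1 (s = 0, t = 1); each new remainder r_{k+1} = r_{k-1} − q_k·r_k inherits s_{k+1} = s_{k-1} − q_k·s_k, t_{k+1} = t_{k-1} − q_k·t_k, so r_k = a·s_k + b·t_k at every step:
  q = 1: r = 185, s = 1 − 1·0 = 1, t = 0 − 1·1 = -1  (check: 449·1 + 264·(-1) = 185)
  q = 1: r = 79, s = 0 − 1·1 = -1, t = 1 − 1·(-1) = 2  (check: 449·(-1) + 264·2 = 79)
  q = 2: r = 27, s = 1 − 2·(-1) = 3, t = -1 − 2·2 = -5  (check: 449·3 + 264·(-5) = 27)
  q = 2: r = 25, s = -1 − 2·3 = -7, t = 2 − 2·(-5) = 12  (check: 449·(-7) + 264·12 = 25)
  q = 1: r = 2, s = 3 − 1·(-7) = 10, t = -5 − 1·12 = -17  (check: 449·10 + 264·(-17) = 2)
  q = 12: r = 1, s = -7 − 12·10 = -127, t = 12 − 12·(-17) = 216  (check: 449·(-127) + 264·216 = 1)
The row with r = 1 (the gcd) gives the Bezout coefficients s = -127, t = 216.
Result: 449 · (-127) + 264 · (216) = 1.

gcd(449, 264) = 1; s = -127, t = 216 (check: 449·(-127) + 264·216 = 1).


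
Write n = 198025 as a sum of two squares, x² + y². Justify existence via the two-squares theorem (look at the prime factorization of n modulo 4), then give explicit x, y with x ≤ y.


Step 1: Factor n = 198025 = 5^2 · 89^2.
Step 2: Check the mod-4 condition on each prime factor: 5 ≡ 1 (mod 4), exponent 2; 89 ≡ 1 (mod 4), exponent 2.
All primes ≡ 3 (mod 4) appear to even exponent (or don't appear), so by the two-squares theorem n IS expressible as a sum of two squares.
Step 3: Build a representation. Group n = k² · m with k = 5 and m = 89 · 89 = 7921 (a product of primes ≡ 1 (mod 4)); a representation of m scales to one of n via (k·x)² + (k·y)² = k²(x² + y²). Each prime p ≡ 1 (mod 4) is itself a sum of two squares; find a² by testing p − a² for a perfect square:
  89: 89 − 1² = 88, 89 − 2² = 85, 89 − 3² = 80, 89 − 4² = 73, 89 − 5² = 64 = 8² ⇒ 89 = 5² + 8².
  Combine using the Brahmagupta–Fibonacci identity (a² + b²)(c² + d²) = (ac − bd)² + (ad + bc)² = (ac + bd)² + (ad − bc)²:
  89 · 89 = 7921: from (5² + 8²)(5² + 8²), take (5·5 − 8·8, 5·8 + 8·5) = (25 − 64, 40 + 40) = (-39, 80); dropping signs (only squares matter) gives (39, 80); check 39² + 80² = 1521 + 6400 = 7921 ✓.
  Scale by k = 5: (5·39, 5·80) = (195, 400).
Step 4: Order so x ≤ y and verify: 195² + 400² = 38025 + 160000 = 198025 = n. ✓

n = 198025 = 195² + 400² (one valid representation with x ≤ y).


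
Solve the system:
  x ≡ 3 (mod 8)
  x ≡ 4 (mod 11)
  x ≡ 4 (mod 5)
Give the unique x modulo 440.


Moduli 8, 11, 5 are pairwise coprime; by CRT there is a unique solution modulo M = 8 · 11 · 5 = 440.
Solve pairwise, accumulating the modulus:
  Start with x ≡ 3 (mod 8).
  Combine with x ≡ 4 (mod 11): since gcd(8, 11) = 1, we get a unique residue mod 88.
    Write x = 3 + 8·t and substitute into x ≡ 4 (mod 11): 8·t ≡ 4 − 3 = 1 (mod 11).
    The inverse of 8 mod 11 is 7 (since 8·7 = 56 = 5·11 + 1), so t ≡ 7·1 = 7 ≡ 7 (mod 11).
    Then x = 3 + 8·7 = 59, valid modulo lcm(8, 11) = 88: x ≡ 59 (mod 88).
  Combine with x ≡ 4 (mod 5): since gcd(88, 5) = 1, we get a unique residue mod 440.
    Write x = 59 + 88·t and substitute into x ≡ 4 (mod 5): 88·t ≡ 4 − 59 = -55 (mod 5).
    Reduce coefficients mod 5: 3·t ≡ 0 (mod 5).
    The inverse of 3 mod 5 is 2 (since 3·2 = 6 = 1·5 + 1), so t ≡ 2·0 = 0 ≡ 0 (mod 5).
    Then x = 59 + 88·0 = 59, valid modulo lcm(88, 5) = 440: x ≡ 59 (mod 440).
Verify: 59 mod 8 = 3 ✓, 59 mod 11 = 4 ✓, 59 mod 5 = 4 ✓.

x ≡ 59 (mod 440).


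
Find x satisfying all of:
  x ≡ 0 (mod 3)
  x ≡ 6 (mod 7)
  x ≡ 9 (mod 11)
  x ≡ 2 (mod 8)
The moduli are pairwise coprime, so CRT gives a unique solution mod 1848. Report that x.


Product of moduli M = 3 · 7 · 11 · 8 = 1848.
Merge one congruence at a time:
  Start: x ≡ 0 (mod 3).
  Combine with x ≡ 6 (mod 7); new modulus lcm = 21.
    Write x = 0 + 3·t and substitute into x ≡ 6 (mod 7): 3·t ≡ 6 − 0 = 6 (mod 7).
    The inverse of 3 mod 7 is 5 (since 3·5 = 15 = 2·7 + 1), so t ≡ 5·6 = 30 ≡ 2 (mod 7).
    Then x = 0 + 3·2 = 6, valid modulo lcm(3, 7) = 21: x ≡ 6 (mod 21).
  Combine with x ≡ 9 (mod 11); new modulus lcm = 231.
    Write x = 6 + 21·t and substitute into x ≡ 9 (mod 11): 21·t ≡ 9 − 6 = 3 (mod 11).
    Reduce coefficients mod 11: 10·t ≡ 3 (mod 11).
    The inverse of 10 mod 11 is 10 (since 10·10 = 100 = 9·11 + 1), so t ≡ 10·3 = 30 ≡ 8 (mod 11).
    Then x = 6 + 21·8 = 174, valid modulo lcm(21, 11) = 231: x ≡ 174 (mod 231).
  Combine with x ≡ 2 (mod 8); new modulus lcm = 1848.
    Write x = 174 + 231·t and substitute into x ≡ 2 (mod 8): 231·t ≡ 2 − 174 = -172 (mod 8).
    Reduce coefficients mod 8: 7·t ≡ 4 (mod 8).
    The inverse of 7 mod 8 is 7 (since 7·7 = 49 = 6·8 + 1), so t ≡ 7·4 = 28 ≡ 4 (mod 8).
    Then x = 174 + 231·4 = 1098, valid modulo lcm(231, 8) = 1848: x ≡ 1098 (mod 1848).
Verify against each original: 1098 mod 3 = 0, 1098 mod 7 = 6, 1098 mod 11 = 9, 1098 mod 8 = 2.

x ≡ 1098 (mod 1848).


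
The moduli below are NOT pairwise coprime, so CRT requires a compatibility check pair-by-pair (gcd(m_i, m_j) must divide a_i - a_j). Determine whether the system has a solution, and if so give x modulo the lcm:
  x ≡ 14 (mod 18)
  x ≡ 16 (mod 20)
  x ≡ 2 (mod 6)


Moduli 18, 20, 6 are not pairwise coprime, so CRT works modulo lcm(m_i) when all pairwise compatibility conditions hold.
Pairwise compatibility: gcd(m_i, m_j) must divide a_i - a_j for every pair.
Merge one congruence at a time:
  Start: x ≡ 14 (mod 18).
  Combine with x ≡ 16 (mod 20): gcd(18, 20) = 2; 16 - 14 = 2, which IS divisible by 2, so compatible.
    Write x = 14 + 18·t and substitute into x ≡ 16 (mod 20): 18·t ≡ 16 − 14 = 2 (mod 20).
    Divide the congruence (and modulus) by g = 2: 9·t ≡ 1 (mod 10).
    The inverse of 9 mod 10 is 9 (since 9·9 = 81 = 8·10 + 1), so t ≡ 9·1 = 9 ≡ 9 (mod 10).
    Then x = 14 + 18·9 = 176, valid modulo lcm(18, 20) = 180: x ≡ 176 (mod 180).
  Combine with x ≡ 2 (mod 6): gcd(180, 6) = 6; 2 - 176 = -174, which IS divisible by 6, so compatible.
    Write x = 176 + 180·t and substitute into x ≡ 2 (mod 6): 180·t ≡ 2 − 176 = -174 (mod 6).
    Divide the congruence (and modulus) by g = 6: 30·t ≡ -29 (mod 1).
    Modulo 1 every t works; take t = 0.
    Then x = 176 + 180·0 = 176, valid modulo lcm(180, 6) = 180: x ≡ 176 (mod 180).
Verify: 176 mod 18 = 14, 176 mod 20 = 16, 176 mod 6 = 2.

x ≡ 176 (mod 180).


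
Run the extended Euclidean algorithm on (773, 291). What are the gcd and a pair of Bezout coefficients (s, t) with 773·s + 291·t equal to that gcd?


Euclidean algorithm on (773, 291) — divide until remainder is 0:
  773 = 2 · 291 + 191
  291 = 1 · 191 + 100
  191 = 1 · 100 + 91
  100 = 1 · 91 + 9
  91 = 10 · 9 + 1
  9 = 9 · 1 + 0
gcd(773, 291) = 1.
Track Bezout coefficients alongside the remainders: start with r₀ = 773 = a·1 + b·0 (s = 1, t = 0) and r₁ = 291 = a·0 + b·1 (s = 0, t = 1); each new remainder r_{k+1} = r_{k-1} − q_k·r_k inherits s_{k+1} = s_{k-1} − q_k·s_k, t_{k+1} = t_{k-1} − q_k·t_k, so r_k = a·s_k + b·t_k at every step:
  q = 2: r = 191, s = 1 − 2·0 = 1, t = 0 − 2·1 = -2  (check: 773·1 + 291·(-2) = 191)
  q = 1: r = 100, s = 0 − 1·1 = -1, t = 1 − 1·(-2) = 3  (check: 773·(-1) + 291·3 = 100)
  q = 1: r = 91, s = 1 − 1·(-1) = 2, t = -2 − 1·3 = -5  (check: 773·2 + 291·(-5) = 91)
  q = 1: r = 9, s = -1 − 1·2 = -3, t = 3 − 1·(-5) = 8  (check: 773·(-3) + 291·8 = 9)
  q = 10: r = 1, s = 2 − 10·(-3) = 32, t = -5 − 10·8 = -85  (check: 773·32 + 291·(-85) = 1)
The row with r = 1 (the gcd) gives the Bezout coefficients s = 32, t = -85.
Result: 773 · (32) + 291 · (-85) = 1.

gcd(773, 291) = 1; s = 32, t = -85 (check: 773·32 + 291·(-85) = 1).
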